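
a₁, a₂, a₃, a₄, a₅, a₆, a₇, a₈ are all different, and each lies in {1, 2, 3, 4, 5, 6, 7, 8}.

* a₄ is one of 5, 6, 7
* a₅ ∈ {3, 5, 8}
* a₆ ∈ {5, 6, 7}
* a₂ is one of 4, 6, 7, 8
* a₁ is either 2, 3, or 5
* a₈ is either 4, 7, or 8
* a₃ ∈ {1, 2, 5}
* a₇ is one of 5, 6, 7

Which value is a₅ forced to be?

3

The 8 variables draw from only 8 values {1, 2, 3, 4, 5, 6, 7, 8}, so each is used; only a₃ can be 1, hence a₃ = 1.
The 7 still-open variables draw from only 7 values {2, 3, 4, 5, 6, 7, 8}, so each is used; only a₁ can be 2, hence a₁ = 2.
The 6 still-open variables together cover exactly {3, 4, 5, 6, 7, 8} — 6 values for 6 variables — and 3 appears only in a₅'s list, so a₅ = 3.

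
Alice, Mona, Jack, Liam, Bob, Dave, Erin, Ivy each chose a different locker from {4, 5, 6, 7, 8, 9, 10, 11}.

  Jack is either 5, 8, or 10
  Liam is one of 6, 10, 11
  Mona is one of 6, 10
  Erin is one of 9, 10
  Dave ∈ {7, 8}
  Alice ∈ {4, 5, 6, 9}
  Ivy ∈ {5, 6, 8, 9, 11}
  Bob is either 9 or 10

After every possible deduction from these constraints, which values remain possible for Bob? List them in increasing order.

9, 10

The 8 variables together cover exactly {4, 5, 6, 7, 8, 9, 10, 11} — 8 values for 8 variables — and 4 appears only in Alice's list, so Alice = 4.
The 7 still-open variables draw from only 7 values {5, 6, 7, 8, 9, 10, 11}, so each is used; only Dave can be 7, hence Dave = 7.
Bob and Erin between them cover only {9, 10} — a naked pair. Remove those values from Mona, Jack, Liam, Ivy.
Mona must be 6 (only option left). Remove 6 from Liam, Ivy.
Liam has just one choice, so Liam = 11. Eliminate 11 elsewhere: Ivy.
No further eliminations apply; Bob can still be any of 9, 10.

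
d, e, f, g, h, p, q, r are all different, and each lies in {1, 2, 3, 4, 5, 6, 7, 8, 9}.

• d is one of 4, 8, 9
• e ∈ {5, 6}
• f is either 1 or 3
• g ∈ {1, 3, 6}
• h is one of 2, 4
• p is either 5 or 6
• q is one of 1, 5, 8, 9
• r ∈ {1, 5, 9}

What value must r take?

9

Among the 8 variables, 2 fits only h (and all 8 values in {1, 2, 3, 4, 5, 6, 8, 9} must be used), so h = 2.
Among the 7 still-open variables, 4 fits only d (and all 7 values in {1, 3, 4, 5, 6, 8, 9} must be used), so d = 4.
Among the 6 still-open variables, 8 fits only q (and all 6 values in {1, 3, 5, 6, 8, 9} must be used), so q = 8.
Among the 5 still-open variables, 9 fits only r (and all 5 values in {1, 3, 5, 6, 9} must be used), so r = 9.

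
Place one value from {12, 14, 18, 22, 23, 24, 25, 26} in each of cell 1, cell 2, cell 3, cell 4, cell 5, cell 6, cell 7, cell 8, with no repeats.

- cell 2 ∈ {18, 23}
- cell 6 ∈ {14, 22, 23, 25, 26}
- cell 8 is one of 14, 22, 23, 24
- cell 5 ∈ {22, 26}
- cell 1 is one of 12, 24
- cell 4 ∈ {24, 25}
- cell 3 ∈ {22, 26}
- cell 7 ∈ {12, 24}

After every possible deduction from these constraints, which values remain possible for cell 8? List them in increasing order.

The 8 variables draw from only 8 values {12, 14, 18, 22, 23, 24, 25, 26}, so each is used; only cell 2 can be 18, hence cell 2 = 18.
cell 1 and cell 7 share exactly the 2 values {12, 24}; by pigeonhole those values go to them, so strike 12, 24 from cell 4, cell 8.
cell 4's domain is down to {25}, so cell 4 = 25. Eliminate 25 elsewhere: cell 6.
cell 3 and cell 5 between them cover only {22, 26} — a naked pair. Remove those values from cell 6, cell 8.
No further eliminations apply; cell 8 can still be any of 14, 23.

14, 23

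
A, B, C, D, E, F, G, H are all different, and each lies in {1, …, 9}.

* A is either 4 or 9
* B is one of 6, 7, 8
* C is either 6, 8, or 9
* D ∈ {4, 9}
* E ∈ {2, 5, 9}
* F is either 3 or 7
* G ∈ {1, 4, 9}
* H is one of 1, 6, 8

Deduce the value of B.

The 2 variables A and D are confined to {4, 9}, which locks those values in; drop them from C, E, G.
That leaves G = 1. Eliminate 1 elsewhere: H.
The 2 variables C and H are confined to {6, 8}, which locks those values in; drop them from B.
So B = 7.

7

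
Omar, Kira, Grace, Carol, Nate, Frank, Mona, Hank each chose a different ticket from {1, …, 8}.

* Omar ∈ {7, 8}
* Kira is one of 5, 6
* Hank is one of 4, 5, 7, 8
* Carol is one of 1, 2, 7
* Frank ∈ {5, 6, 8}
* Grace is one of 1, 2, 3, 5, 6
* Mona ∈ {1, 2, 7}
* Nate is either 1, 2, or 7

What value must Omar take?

Among the 8 variables, 3 fits only Grace (and all 8 values in {1, 2, 3, 4, 5, 6, 7, 8} must be used), so Grace = 3.
The 7 still-open variables draw from only 7 values {1, 2, 4, 5, 6, 7, 8}, so each is used; only Hank can be 4, hence Hank = 4.
Carol, Nate, Mona share exactly the 3 values {1, 2, 7}; by pigeonhole those values go to them, so strike 1, 2, 7 from Omar.
So Omar = 8.

8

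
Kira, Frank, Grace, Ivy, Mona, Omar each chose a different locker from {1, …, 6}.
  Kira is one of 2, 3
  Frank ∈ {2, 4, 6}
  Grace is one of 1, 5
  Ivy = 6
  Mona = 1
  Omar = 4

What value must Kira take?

3

Ivy has just one choice, so Ivy = 6. Eliminate 6 elsewhere: Frank.
Mona has just one choice, so Mona = 1. So Grace can't be 1.
That leaves Omar = 4. So Frank can't be 4.
Frank's domain is down to {2}, so Frank = 2. So Kira can't be 2.
So Kira = 3.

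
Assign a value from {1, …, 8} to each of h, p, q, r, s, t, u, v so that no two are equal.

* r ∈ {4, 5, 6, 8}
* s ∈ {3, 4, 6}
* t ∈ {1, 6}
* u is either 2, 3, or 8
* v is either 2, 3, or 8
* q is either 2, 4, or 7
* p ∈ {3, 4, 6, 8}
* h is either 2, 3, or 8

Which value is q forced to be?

7

The 8 variables draw from only 8 values {1, 2, 3, 4, 5, 6, 7, 8}, so each is used; only t can be 1, hence t = 1.
Among the 7 still-open variables, 5 fits only r (and all 7 values in {2, 3, 4, 5, 6, 7, 8} must be used), so r = 5.
Among the 6 still-open variables, 7 fits only q (and all 6 values in {2, 3, 4, 6, 7, 8} must be used), so q = 7.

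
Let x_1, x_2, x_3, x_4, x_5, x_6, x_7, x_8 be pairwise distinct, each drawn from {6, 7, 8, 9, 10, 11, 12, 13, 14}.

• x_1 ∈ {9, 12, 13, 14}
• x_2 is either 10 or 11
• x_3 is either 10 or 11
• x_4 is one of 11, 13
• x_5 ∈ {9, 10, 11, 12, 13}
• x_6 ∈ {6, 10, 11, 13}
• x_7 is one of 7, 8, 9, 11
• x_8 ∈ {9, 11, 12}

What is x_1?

14

x_2 and x_3 share exactly the 2 values {10, 11}; by pigeonhole those values go to them, so strike 10, 11 from x_4, x_5, x_6, x_7, x_8.
That leaves x_4 = 13. So x_1, x_5, x_6 can't be 13.
That leaves x_6 = 6.
x_5 and x_8 between them cover only {9, 12} — a naked pair. Remove those values from x_1, x_7.
So x_1 = 14.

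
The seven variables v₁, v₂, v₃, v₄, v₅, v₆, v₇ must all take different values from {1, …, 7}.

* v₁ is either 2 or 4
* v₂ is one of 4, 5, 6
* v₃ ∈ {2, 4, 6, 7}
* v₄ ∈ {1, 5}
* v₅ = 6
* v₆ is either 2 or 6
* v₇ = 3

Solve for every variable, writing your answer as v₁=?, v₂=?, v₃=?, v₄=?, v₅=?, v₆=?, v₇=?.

v₅ has just one choice, so v₅ = 6. Eliminate 6 elsewhere: v₂, v₃, v₆.
v₆ must be 2 (only option left). Remove 2 from v₁, v₃.
v₇'s domain is down to {3}, so v₇ = 3.
v₁ has just one choice, so v₁ = 4. Strike 4 from v₂, v₃.
v₂ has just one choice, so v₂ = 5. So v₄ can't be 5.
v₃ has just one choice, so v₃ = 7.
v₄ has just one choice, so v₄ = 1.

v₁=4, v₂=5, v₃=7, v₄=1, v₅=6, v₆=2, v₇=3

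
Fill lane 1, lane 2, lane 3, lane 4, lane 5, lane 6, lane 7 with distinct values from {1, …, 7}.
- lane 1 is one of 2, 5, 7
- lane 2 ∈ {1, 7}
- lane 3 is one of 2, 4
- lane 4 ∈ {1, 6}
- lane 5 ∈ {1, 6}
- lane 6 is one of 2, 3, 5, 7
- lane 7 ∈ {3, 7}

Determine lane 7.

3

The 7 variables together cover exactly {1, 2, 3, 4, 5, 6, 7} — 7 values for 7 variables — and 4 appears only in lane 3's list, so lane 3 = 4.
The 2 variables lane 4 and lane 5 are confined to {1, 6}, which locks those values in; drop them from lane 2.
That leaves lane 2 = 7. Remove 7 from lane 1, lane 6, lane 7.
So lane 7 = 3.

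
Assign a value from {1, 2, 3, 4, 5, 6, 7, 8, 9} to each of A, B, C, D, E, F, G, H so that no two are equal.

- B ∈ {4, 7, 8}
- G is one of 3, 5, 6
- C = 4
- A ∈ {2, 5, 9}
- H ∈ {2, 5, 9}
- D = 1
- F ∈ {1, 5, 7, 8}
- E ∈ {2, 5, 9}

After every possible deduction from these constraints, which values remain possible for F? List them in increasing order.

C's domain is down to {4}, so C = 4. Strike 4 from B.
That leaves D = 1. So F can't be 1.
A, E, H share exactly the 3 values {2, 5, 9}; by pigeonhole those values go to them, so strike 2, 5, 9 from F, G.
No further eliminations apply; F can still be any of 7, 8.

7, 8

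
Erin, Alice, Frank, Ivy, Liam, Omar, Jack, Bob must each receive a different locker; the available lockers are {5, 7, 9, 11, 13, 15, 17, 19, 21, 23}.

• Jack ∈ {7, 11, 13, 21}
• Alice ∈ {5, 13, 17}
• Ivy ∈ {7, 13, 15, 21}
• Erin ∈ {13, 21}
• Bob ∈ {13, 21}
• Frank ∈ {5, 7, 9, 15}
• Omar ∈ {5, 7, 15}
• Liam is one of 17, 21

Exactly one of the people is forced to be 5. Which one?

Alice

The 8 variables draw from only 8 values {5, 7, 9, 11, 13, 15, 17, 21}, so each is used; only Frank can be 9, hence Frank = 9.
Among the 7 still-open variables, 11 fits only Jack (and all 7 values in {5, 7, 11, 13, 15, 17, 21} must be used), so Jack = 11.
The 2 variables Erin and Bob are confined to {13, 21}, which locks those values in; drop them from Alice, Ivy, Liam.
Liam's domain is down to {17}, so Liam = 17. So Alice can't be 17.
So 5 goes to Alice.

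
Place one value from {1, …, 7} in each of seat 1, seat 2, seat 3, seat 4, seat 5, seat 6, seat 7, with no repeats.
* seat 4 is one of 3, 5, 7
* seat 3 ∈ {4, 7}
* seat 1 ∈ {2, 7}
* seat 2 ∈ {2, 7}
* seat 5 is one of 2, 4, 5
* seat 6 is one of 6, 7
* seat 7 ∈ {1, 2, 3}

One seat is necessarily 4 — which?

seat 3

Among the 7 variables, 1 fits only seat 7 (and all 7 values in {1, 2, 3, 4, 5, 6, 7} must be used), so seat 7 = 1.
Among the 6 still-open variables, 3 fits only seat 4 (and all 6 values in {2, 3, 4, 5, 6, 7} must be used), so seat 4 = 3.
Among the 5 still-open variables, 5 fits only seat 5 (and all 5 values in {2, 4, 5, 6, 7} must be used), so seat 5 = 5.
The 4 still-open variables draw from only 4 values {2, 4, 6, 7}, so each is used; only seat 3 can be 4, hence seat 3 = 4.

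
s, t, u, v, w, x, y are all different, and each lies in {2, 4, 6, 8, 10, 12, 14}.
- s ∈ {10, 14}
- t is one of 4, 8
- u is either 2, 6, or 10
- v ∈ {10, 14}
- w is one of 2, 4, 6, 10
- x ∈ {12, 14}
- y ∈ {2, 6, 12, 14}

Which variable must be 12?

Among the 7 variables, 8 fits only t (and all 7 values in {2, 4, 6, 8, 10, 12, 14} must be used), so t = 8.
The 6 still-open variables together cover exactly {2, 4, 6, 10, 12, 14} — 6 values for 6 variables — and 4 appears only in w's list, so w = 4.
The 2 variables s and v are confined to {10, 14}, which locks those values in; drop them from u, x, y.
So 12 goes to x.

x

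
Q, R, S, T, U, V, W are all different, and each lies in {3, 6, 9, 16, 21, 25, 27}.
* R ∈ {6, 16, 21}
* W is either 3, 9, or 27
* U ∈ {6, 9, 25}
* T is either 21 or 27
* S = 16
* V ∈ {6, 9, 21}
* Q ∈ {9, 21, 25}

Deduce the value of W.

3

S has just one choice, so S = 16. So R can't be 16.
The 6 still-open variables draw from only 6 values {3, 6, 9, 21, 25, 27}, so each is used; only W can be 3, hence W = 3.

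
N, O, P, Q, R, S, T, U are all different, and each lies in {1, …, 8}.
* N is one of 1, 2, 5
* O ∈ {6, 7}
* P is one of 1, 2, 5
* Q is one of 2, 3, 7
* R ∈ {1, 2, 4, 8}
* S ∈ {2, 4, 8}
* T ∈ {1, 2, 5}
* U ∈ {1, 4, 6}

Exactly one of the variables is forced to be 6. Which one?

The 8 variables together cover exactly {1, 2, 3, 4, 5, 6, 7, 8} — 8 values for 8 variables — and 3 appears only in Q's list, so Q = 3.
Among the 7 still-open variables, 7 fits only O (and all 7 values in {1, 2, 4, 5, 6, 7, 8} must be used), so O = 7.
Among the 6 still-open variables, 6 fits only U (and all 6 values in {1, 2, 4, 5, 6, 8} must be used), so U = 6.

U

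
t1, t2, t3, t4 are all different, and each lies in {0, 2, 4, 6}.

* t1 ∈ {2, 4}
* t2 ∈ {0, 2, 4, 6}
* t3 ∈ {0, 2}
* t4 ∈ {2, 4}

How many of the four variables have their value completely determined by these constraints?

2

The 4 variables together cover exactly {0, 2, 4, 6} — 4 values for 4 variables — and 6 appears only in t2's list, so t2 = 6.
The 3 still-open variables together cover exactly {0, 2, 4} — 3 values for 3 variables — and 0 appears only in t3's list, so t3 = 0.
Determined: t2=6, t3=0. The other variables each still have more than one consistent value. That makes 2.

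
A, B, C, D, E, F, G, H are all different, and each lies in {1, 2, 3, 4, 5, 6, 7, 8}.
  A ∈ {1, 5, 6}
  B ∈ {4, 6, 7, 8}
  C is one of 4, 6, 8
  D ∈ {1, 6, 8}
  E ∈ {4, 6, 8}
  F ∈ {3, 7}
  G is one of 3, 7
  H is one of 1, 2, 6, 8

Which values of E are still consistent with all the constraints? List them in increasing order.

The 8 variables together cover exactly {1, 2, 3, 4, 5, 6, 7, 8} — 8 values for 8 variables — and 2 appears only in H's list, so H = 2.
Among the 7 still-open variables, 5 fits only A (and all 7 values in {1, 3, 4, 5, 6, 7, 8} must be used), so A = 5.
Among the 6 still-open variables, 1 fits only D (and all 6 values in {1, 3, 4, 6, 7, 8} must be used), so D = 1.
F and G share exactly the 2 values {3, 7}; by pigeonhole those values go to them, so strike 3, 7 from B.
No further eliminations apply; E can still be any of 4, 6, 8.

4, 6, 8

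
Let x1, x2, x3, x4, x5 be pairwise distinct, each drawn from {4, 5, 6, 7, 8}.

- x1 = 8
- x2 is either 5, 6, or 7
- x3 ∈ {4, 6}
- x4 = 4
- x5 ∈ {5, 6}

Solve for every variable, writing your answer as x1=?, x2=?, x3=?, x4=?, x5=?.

x1 has just one choice, so x1 = 8.
x4 has just one choice, so x4 = 4. Remove 4 from x3.
That leaves x3 = 6. So x2, x5 can't be 6.
That leaves x5 = 5. Strike 5 from x2.
x2 must be 7 (only option left).

x1=8, x2=7, x3=6, x4=4, x5=5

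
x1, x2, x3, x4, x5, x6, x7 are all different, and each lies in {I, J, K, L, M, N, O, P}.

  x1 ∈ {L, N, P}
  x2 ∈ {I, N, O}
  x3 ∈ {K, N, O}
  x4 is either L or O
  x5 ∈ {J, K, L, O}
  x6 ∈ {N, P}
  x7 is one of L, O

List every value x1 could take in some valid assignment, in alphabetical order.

Among the 7 variables, I fits only x2 (and all 7 values in {I, J, K, L, N, O, P} must be used), so x2 = I.
The 6 still-open variables draw from only 6 values {J, K, L, N, O, P}, so each is used; only x5 can be J, hence x5 = J.
Among the 5 still-open variables, K fits only x3 (and all 5 values in {K, L, N, O, P} must be used), so x3 = K.
The 2 variables x4 and x7 are confined to {L, O}, which locks those values in; drop them from x1.
No further eliminations apply; x1 can still be any of N, P.

N, P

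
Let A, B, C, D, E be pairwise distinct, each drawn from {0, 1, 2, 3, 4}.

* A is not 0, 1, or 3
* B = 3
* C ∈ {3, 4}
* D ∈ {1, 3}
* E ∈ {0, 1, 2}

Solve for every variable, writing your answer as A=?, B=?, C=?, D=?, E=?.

B must be 3 (only option left). Strike 3 from C, D.
C's domain is down to {4}, so C = 4. So A can't be 4.
D has just one choice, so D = 1. Remove 1 from E.
A has just one choice, so A = 2. So E can't be 2.
E has just one choice, so E = 0.

A=2, B=3, C=4, D=1, E=0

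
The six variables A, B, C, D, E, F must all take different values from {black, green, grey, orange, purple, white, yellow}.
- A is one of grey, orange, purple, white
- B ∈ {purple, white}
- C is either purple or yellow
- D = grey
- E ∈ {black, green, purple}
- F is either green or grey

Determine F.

green

D must be grey (only option left). Strike grey from A, F.
So F = green.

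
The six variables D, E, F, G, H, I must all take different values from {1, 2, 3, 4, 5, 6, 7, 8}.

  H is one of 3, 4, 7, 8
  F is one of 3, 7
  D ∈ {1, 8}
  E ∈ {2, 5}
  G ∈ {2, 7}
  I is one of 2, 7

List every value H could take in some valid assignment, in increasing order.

4, 8

G and I share exactly the 2 values {2, 7}; by pigeonhole those values go to them, so strike 2, 7 from E, F, H.
E's domain is down to {5}, so E = 5.
That leaves F = 3. Strike 3 from H.
No further eliminations apply; H can still be any of 4, 8.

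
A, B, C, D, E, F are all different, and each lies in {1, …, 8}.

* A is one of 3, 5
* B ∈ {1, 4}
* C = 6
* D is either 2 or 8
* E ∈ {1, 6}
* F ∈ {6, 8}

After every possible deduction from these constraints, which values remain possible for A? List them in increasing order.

3, 5

C must be 6 (only option left). Eliminate 6 elsewhere: E, F.
E has just one choice, so E = 1. So B can't be 1.
F must be 8 (only option left). Eliminate 8 elsewhere: D.
B must be 4 (only option left).
That leaves D = 2.
No further eliminations apply; A can still be any of 3, 5.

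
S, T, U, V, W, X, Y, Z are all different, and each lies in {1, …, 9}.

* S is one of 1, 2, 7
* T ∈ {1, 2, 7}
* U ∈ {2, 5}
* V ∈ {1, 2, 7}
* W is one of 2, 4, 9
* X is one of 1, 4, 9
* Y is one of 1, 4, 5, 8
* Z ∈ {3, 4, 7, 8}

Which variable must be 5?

Among the 8 variables, 3 fits only Z (and all 8 values in {1, 2, 3, 4, 5, 7, 8, 9} must be used), so Z = 3.
Among the 7 still-open variables, 8 fits only Y (and all 7 values in {1, 2, 4, 5, 7, 8, 9} must be used), so Y = 8.
The 6 still-open variables draw from only 6 values {1, 2, 4, 5, 7, 9}, so each is used; only U can be 5, hence U = 5.

U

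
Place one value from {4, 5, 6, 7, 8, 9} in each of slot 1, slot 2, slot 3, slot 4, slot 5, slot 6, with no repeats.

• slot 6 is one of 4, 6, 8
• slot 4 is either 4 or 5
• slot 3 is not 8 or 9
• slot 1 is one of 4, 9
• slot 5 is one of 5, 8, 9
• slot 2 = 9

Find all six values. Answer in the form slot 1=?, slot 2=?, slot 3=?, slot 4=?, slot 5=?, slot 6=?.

slot 1=4, slot 2=9, slot 3=7, slot 4=5, slot 5=8, slot 6=6

slot 2 has just one choice, so slot 2 = 9. Eliminate 9 elsewhere: slot 1, slot 5.
slot 1's domain is down to {4}, so slot 1 = 4. So slot 3, slot 4, slot 6 can't be 4.
slot 4's domain is down to {5}, so slot 4 = 5. Strike 5 from slot 3, slot 5.
That leaves slot 5 = 8. So slot 6 can't be 8.
slot 6's domain is down to {6}, so slot 6 = 6. Strike 6 from slot 3.
That leaves slot 3 = 7.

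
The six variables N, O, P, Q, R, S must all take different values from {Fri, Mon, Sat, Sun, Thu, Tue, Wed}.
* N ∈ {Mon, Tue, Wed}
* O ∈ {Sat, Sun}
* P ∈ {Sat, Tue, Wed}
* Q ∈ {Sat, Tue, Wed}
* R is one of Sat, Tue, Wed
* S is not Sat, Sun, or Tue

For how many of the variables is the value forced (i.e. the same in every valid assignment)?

2

P, Q, R share exactly the 3 values {Sat, Tue, Wed}; by pigeonhole those values go to them, so strike Sat, Tue, Wed from N, O, S.
N has just one choice, so N = Mon. Remove Mon from S.
That leaves O = Sun.
Determined: N=Mon, O=Sun. The other variables each still have more than one consistent value. That makes 2.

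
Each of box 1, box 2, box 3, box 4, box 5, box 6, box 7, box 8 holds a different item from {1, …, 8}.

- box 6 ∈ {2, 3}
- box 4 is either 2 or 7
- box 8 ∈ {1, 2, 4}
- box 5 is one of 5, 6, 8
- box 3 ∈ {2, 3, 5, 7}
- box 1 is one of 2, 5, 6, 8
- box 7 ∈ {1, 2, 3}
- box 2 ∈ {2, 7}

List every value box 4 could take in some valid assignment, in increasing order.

The 8 variables together cover exactly {1, 2, 3, 4, 5, 6, 7, 8} — 8 values for 8 variables — and 4 appears only in box 8's list, so box 8 = 4.
Among the 7 still-open variables, 1 fits only box 7 (and all 7 values in {1, 2, 3, 5, 6, 7, 8} must be used), so box 7 = 1.
box 2 and box 4 between them cover only {2, 7} — a naked pair. Remove those values from box 1, box 3, box 6.
box 6 has just one choice, so box 6 = 3. Remove 3 from box 3.
box 3's domain is down to {5}, so box 3 = 5. Remove 5 from box 1, box 5.
No further eliminations apply; box 4 can still be any of 2, 7.

2, 7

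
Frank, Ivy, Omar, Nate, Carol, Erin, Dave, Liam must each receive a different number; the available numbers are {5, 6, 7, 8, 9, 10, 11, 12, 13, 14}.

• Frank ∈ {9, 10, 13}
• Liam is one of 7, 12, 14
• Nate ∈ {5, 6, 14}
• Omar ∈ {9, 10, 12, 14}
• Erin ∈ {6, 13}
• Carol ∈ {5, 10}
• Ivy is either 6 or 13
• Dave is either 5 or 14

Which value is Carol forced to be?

The 8 variables draw from only 8 values {5, 6, 7, 9, 10, 12, 13, 14}, so each is used; only Liam can be 7, hence Liam = 7.
The 7 still-open variables together cover exactly {5, 6, 9, 10, 12, 13, 14} — 7 values for 7 variables — and 12 appears only in Omar's list, so Omar = 12.
The 6 still-open variables together cover exactly {5, 6, 9, 10, 13, 14} — 6 values for 6 variables — and 9 appears only in Frank's list, so Frank = 9.
Among the 5 still-open variables, 10 fits only Carol (and all 5 values in {5, 6, 10, 13, 14} must be used), so Carol = 10.

10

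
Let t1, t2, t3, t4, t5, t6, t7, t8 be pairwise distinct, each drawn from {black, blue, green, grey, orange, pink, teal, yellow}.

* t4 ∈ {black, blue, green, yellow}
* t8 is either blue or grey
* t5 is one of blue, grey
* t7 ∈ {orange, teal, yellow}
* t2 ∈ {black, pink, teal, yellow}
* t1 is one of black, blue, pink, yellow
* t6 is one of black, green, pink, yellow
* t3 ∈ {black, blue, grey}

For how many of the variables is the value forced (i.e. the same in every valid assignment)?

Among the 8 variables, orange fits only t7 (and all 8 values in {black, blue, green, grey, orange, pink, teal, yellow} must be used), so t7 = orange.
The 7 still-open variables draw from only 7 values {black, blue, green, grey, pink, teal, yellow}, so each is used; only t2 can be teal, hence t2 = teal.
t5 and t8 share exactly the 2 values {blue, grey}; by pigeonhole those values go to them, so strike blue, grey from t1, t3, t4.
t3 must be black (only option left). Eliminate black elsewhere: t1, t4, t6.
Determined: t2=teal, t3=black, t7=orange. The other variables each still have more than one consistent value. That makes 3.

3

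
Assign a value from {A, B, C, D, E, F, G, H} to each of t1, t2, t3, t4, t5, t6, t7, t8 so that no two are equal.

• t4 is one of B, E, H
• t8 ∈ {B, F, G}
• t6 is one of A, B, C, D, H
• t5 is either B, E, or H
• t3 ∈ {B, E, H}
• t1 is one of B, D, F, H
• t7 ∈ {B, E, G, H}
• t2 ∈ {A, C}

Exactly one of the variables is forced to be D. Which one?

t1

t3, t4, t5 between them cover only {B, E, H} — a naked triple. Remove those values from t1, t6, t7, t8.
t7 has just one choice, so t7 = G. So t8 can't be G.
t8's domain is down to {F}, so t8 = F. Eliminate F elsewhere: t1.
So D goes to t1.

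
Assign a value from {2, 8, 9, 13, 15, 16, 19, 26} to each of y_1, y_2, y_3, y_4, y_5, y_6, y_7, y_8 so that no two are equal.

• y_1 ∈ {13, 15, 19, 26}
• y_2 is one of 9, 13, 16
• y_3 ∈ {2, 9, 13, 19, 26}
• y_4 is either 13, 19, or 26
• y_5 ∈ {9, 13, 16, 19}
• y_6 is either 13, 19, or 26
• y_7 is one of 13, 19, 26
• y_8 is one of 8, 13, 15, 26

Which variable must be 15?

y_1

Among the 8 variables, 2 fits only y_3 (and all 8 values in {2, 8, 9, 13, 15, 16, 19, 26} must be used), so y_3 = 2.
Among the 7 still-open variables, 8 fits only y_8 (and all 7 values in {8, 9, 13, 15, 16, 19, 26} must be used), so y_8 = 8.
The 6 still-open variables together cover exactly {9, 13, 15, 16, 19, 26} — 6 values for 6 variables — and 15 appears only in y_1's list, so y_1 = 15.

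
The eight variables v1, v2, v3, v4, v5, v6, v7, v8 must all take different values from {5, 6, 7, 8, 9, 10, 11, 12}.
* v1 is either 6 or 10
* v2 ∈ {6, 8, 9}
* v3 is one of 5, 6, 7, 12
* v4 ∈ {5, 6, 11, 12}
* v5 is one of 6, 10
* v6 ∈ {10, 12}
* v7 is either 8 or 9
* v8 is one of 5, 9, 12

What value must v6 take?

12

Among the 8 variables, 7 fits only v3 (and all 8 values in {5, 6, 7, 8, 9, 10, 11, 12} must be used), so v3 = 7.
The 7 still-open variables together cover exactly {5, 6, 8, 9, 10, 11, 12} — 7 values for 7 variables — and 11 appears only in v4's list, so v4 = 11.
Among the 6 still-open variables, 5 fits only v8 (and all 6 values in {5, 6, 8, 9, 10, 12} must be used), so v8 = 5.
The 5 still-open variables together cover exactly {6, 8, 9, 10, 12} — 5 values for 5 variables — and 12 appears only in v6's list, so v6 = 12.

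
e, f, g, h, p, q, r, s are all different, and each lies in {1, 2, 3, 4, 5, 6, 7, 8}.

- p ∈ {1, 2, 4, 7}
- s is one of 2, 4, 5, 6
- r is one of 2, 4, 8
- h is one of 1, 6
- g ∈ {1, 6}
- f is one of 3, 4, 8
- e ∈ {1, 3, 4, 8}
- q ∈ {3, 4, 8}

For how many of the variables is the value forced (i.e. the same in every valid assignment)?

Among the 8 variables, 5 fits only s (and all 8 values in {1, 2, 3, 4, 5, 6, 7, 8} must be used), so s = 5.
The 7 still-open variables draw from only 7 values {1, 2, 3, 4, 6, 7, 8}, so each is used; only p can be 7, hence p = 7.
The 6 still-open variables together cover exactly {1, 2, 3, 4, 6, 8} — 6 values for 6 variables — and 2 appears only in r's list, so r = 2.
The 2 variables g and h are confined to {1, 6}, which locks those values in; drop them from e.
Determined: p=7, r=2, s=5. The other variables each still have more than one consistent value. That makes 3.

3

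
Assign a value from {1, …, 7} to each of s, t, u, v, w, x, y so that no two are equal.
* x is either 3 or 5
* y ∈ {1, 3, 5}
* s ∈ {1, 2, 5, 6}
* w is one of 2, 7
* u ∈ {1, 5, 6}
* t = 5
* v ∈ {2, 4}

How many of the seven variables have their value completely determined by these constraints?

t has just one choice, so t = 5. Remove 5 from s, u, x, y.
x must be 3 (only option left). Strike 3 from y.
y has just one choice, so y = 1. Strike 1 from s, u.
u's domain is down to {6}, so u = 6. Remove 6 from s.
s has just one choice, so s = 2. So v, w can't be 2.
v's domain is down to {4}, so v = 4.
That leaves w = 7.
Every variable is fixed: s=2, t=5, u=6, v=4, w=7, x=3, y=1. That makes 7.

7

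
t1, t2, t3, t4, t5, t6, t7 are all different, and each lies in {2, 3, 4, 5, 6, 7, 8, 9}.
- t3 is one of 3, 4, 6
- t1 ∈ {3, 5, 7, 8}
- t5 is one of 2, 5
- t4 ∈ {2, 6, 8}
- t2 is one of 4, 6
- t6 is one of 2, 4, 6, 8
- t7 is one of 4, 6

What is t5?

5

The 7 variables draw from only 7 values {2, 3, 4, 5, 6, 7, 8}, so each is used; only t1 can be 7, hence t1 = 7.
Among the 6 still-open variables, 3 fits only t3 (and all 6 values in {2, 3, 4, 5, 6, 8} must be used), so t3 = 3.
Among the 5 still-open variables, 5 fits only t5 (and all 5 values in {2, 4, 5, 6, 8} must be used), so t5 = 5.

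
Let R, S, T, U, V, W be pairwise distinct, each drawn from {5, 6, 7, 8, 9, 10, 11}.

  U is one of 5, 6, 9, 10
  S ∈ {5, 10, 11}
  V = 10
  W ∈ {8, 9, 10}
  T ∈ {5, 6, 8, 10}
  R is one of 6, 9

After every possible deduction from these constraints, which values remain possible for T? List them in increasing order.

5, 6, 8

V must be 10 (only option left). Remove 10 from S, T, U, W.
The 5 still-open variables draw from only 5 values {5, 6, 8, 9, 11}, so each is used; only S can be 11, hence S = 11.
No further eliminations apply; T can still be any of 5, 6, 8.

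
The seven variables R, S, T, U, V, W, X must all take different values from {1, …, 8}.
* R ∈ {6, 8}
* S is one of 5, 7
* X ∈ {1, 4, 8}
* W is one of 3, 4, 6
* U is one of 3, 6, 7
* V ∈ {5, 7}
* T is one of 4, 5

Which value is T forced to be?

The 7 variables together cover exactly {1, 3, 4, 5, 6, 7, 8} — 7 values for 7 variables — and 1 appears only in X's list, so X = 1.
Among the 6 still-open variables, 8 fits only R (and all 6 values in {3, 4, 5, 6, 7, 8} must be used), so R = 8.
S and V between them cover only {5, 7} — a naked pair. Remove those values from T, U.
So T = 4.

4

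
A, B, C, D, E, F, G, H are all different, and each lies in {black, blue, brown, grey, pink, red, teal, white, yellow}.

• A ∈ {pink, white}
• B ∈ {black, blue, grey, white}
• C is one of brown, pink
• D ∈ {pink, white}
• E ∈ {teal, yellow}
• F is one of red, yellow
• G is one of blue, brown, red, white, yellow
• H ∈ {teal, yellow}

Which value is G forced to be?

The 2 variables A and D are confined to {pink, white}, which locks those values in; drop them from B, C, G.
C has just one choice, so C = brown. Remove brown from G.
E and H share exactly the 2 values {teal, yellow}; by pigeonhole those values go to them, so strike teal, yellow from F, G.
F has just one choice, so F = red. Strike red from G.
So G = blue.

blue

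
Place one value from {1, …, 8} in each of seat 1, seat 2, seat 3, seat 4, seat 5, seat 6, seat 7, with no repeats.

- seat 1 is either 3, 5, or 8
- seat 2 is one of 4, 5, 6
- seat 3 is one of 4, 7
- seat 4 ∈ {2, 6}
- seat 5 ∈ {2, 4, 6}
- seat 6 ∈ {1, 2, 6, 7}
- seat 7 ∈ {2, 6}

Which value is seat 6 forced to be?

1

seat 4 and seat 7 between them cover only {2, 6} — a naked pair. Remove those values from seat 2, seat 5, seat 6.
seat 5's domain is down to {4}, so seat 5 = 4. Remove 4 from seat 2, seat 3.
That leaves seat 2 = 5. Eliminate 5 elsewhere: seat 1.
seat 3's domain is down to {7}, so seat 3 = 7. Remove 7 from seat 6.
So seat 6 = 1.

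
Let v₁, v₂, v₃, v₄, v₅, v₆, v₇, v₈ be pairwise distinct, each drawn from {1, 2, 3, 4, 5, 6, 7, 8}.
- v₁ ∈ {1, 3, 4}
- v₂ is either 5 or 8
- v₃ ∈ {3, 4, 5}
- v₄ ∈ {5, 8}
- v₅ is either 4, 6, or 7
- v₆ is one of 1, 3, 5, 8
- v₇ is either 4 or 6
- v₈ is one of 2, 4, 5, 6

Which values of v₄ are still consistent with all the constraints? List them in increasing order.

5, 8

The 8 variables together cover exactly {1, 2, 3, 4, 5, 6, 7, 8} — 8 values for 8 variables — and 2 appears only in v₈'s list, so v₈ = 2.
The 7 still-open variables together cover exactly {1, 3, 4, 5, 6, 7, 8} — 7 values for 7 variables — and 7 appears only in v₅'s list, so v₅ = 7.
The 6 still-open variables together cover exactly {1, 3, 4, 5, 6, 8} — 6 values for 6 variables — and 6 appears only in v₇'s list, so v₇ = 6.
v₂ and v₄ share exactly the 2 values {5, 8}; by pigeonhole those values go to them, so strike 5, 8 from v₃, v₆.
No further eliminations apply; v₄ can still be any of 5, 8.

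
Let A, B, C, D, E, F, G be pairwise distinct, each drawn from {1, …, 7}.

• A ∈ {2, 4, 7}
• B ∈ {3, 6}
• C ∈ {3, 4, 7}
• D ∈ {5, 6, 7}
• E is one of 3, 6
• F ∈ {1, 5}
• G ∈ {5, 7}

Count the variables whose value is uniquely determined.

The 7 variables draw from only 7 values {1, 2, 3, 4, 5, 6, 7}, so each is used; only F can be 1, hence F = 1.
The 6 still-open variables draw from only 6 values {2, 3, 4, 5, 6, 7}, so each is used; only A can be 2, hence A = 2.
Among the 5 still-open variables, 4 fits only C (and all 5 values in {3, 4, 5, 6, 7} must be used), so C = 4.
The 2 variables B and E are confined to {3, 6}, which locks those values in; drop them from D.
Determined: A=2, C=4, F=1. The other variables each still have more than one consistent value. That makes 3.

3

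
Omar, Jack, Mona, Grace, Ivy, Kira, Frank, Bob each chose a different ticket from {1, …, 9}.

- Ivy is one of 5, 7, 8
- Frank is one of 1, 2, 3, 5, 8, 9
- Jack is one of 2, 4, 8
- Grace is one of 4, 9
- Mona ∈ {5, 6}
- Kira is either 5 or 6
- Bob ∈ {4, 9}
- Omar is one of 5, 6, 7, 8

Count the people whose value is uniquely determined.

Mona and Kira between them cover only {5, 6} — a naked pair. Remove those values from Omar, Ivy, Frank.
Omar and Ivy between them cover only {7, 8} — a naked pair. Remove those values from Jack, Frank.
The 2 variables Grace and Bob are confined to {4, 9}, which locks those values in; drop them from Jack, Frank.
Jack's domain is down to {2}, so Jack = 2. Strike 2 from Frank.
Determined: Jack=2. The other people each still have more than one consistent value. That makes 1.

1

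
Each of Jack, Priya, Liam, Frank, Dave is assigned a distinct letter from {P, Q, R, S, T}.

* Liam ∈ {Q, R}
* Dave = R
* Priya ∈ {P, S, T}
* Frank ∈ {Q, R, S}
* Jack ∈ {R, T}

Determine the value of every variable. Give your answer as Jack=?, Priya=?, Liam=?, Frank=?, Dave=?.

Jack=T, Priya=P, Liam=Q, Frank=S, Dave=R

Dave must be R (only option left). So Jack, Liam, Frank can't be R.
Jack must be T (only option left). Eliminate T elsewhere: Priya.
Liam must be Q (only option left). So Frank can't be Q.
Frank must be S (only option left). Remove S from Priya.
That leaves Priya = P.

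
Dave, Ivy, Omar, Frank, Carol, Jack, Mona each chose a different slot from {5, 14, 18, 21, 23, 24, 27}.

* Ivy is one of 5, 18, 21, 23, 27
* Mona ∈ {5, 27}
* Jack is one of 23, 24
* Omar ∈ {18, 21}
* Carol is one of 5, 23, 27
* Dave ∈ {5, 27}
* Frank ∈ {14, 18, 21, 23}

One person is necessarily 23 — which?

The 7 variables together cover exactly {5, 14, 18, 21, 23, 24, 27} — 7 values for 7 variables — and 14 appears only in Frank's list, so Frank = 14.
The 6 still-open variables together cover exactly {5, 18, 21, 23, 24, 27} — 6 values for 6 variables — and 24 appears only in Jack's list, so Jack = 24.
Dave and Mona between them cover only {5, 27} — a naked pair. Remove those values from Ivy, Carol.
So 23 goes to Carol.

Carol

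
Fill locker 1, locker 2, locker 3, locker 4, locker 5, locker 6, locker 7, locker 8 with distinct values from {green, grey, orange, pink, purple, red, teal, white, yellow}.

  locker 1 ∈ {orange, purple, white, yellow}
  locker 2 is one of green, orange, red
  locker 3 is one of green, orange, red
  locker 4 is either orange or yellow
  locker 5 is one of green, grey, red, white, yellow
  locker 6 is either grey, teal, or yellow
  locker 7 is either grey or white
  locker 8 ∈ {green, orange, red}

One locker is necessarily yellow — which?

The 8 variables together cover exactly {green, grey, orange, purple, red, teal, white, yellow} — 8 values for 8 variables — and purple appears only in locker 1's list, so locker 1 = purple.
Among the 7 still-open variables, teal fits only locker 6 (and all 7 values in {green, grey, orange, red, teal, white, yellow} must be used), so locker 6 = teal.
locker 2, locker 3, locker 8 between them cover only {green, orange, red} — a naked triple. Remove those values from locker 4, locker 5.
So yellow goes to locker 4.

locker 4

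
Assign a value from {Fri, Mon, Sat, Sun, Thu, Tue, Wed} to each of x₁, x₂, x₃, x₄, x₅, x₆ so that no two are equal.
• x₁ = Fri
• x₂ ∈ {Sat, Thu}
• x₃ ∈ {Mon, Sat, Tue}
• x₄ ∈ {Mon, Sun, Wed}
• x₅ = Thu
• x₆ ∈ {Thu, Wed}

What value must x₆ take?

x₁ must be Fri (only option left).
x₅ must be Thu (only option left). Strike Thu from x₂, x₆.
So x₆ = Wed.

Wed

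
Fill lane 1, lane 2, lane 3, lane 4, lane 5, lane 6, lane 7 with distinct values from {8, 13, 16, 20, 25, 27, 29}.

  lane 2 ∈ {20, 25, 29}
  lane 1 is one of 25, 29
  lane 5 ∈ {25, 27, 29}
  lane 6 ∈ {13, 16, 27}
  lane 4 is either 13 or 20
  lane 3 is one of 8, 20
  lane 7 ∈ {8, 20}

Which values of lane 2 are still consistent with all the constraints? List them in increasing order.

25, 29

The 7 variables draw from only 7 values {8, 13, 16, 20, 25, 27, 29}, so each is used; only lane 6 can be 16, hence lane 6 = 16.
The 6 still-open variables together cover exactly {8, 13, 20, 25, 27, 29} — 6 values for 6 variables — and 13 appears only in lane 4's list, so lane 4 = 13.
The 5 still-open variables draw from only 5 values {8, 20, 25, 27, 29}, so each is used; only lane 5 can be 27, hence lane 5 = 27.
lane 3 and lane 7 between them cover only {8, 20} — a naked pair. Remove those values from lane 2.
No further eliminations apply; lane 2 can still be any of 25, 29.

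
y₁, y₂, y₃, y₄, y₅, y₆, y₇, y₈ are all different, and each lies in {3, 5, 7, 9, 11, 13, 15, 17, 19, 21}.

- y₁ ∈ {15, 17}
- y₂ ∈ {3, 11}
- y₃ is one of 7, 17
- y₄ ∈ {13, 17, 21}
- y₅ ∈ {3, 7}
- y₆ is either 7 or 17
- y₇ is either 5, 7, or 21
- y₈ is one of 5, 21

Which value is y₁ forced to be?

Among the 8 variables, 11 fits only y₂ (and all 8 values in {3, 5, 7, 11, 13, 15, 17, 21} must be used), so y₂ = 11.
The 7 still-open variables together cover exactly {3, 5, 7, 13, 15, 17, 21} — 7 values for 7 variables — and 3 appears only in y₅'s list, so y₅ = 3.
The 6 still-open variables draw from only 6 values {5, 7, 13, 15, 17, 21}, so each is used; only y₄ can be 13, hence y₄ = 13.
The 5 still-open variables draw from only 5 values {5, 7, 15, 17, 21}, so each is used; only y₁ can be 15, hence y₁ = 15.

15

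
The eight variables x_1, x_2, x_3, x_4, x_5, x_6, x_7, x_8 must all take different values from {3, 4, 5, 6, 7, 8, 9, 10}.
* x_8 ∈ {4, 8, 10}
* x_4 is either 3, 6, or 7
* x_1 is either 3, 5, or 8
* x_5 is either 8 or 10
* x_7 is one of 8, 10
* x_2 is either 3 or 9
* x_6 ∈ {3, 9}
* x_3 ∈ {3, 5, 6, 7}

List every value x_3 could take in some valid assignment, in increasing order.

Among the 8 variables, 4 fits only x_8 (and all 8 values in {3, 4, 5, 6, 7, 8, 9, 10} must be used), so x_8 = 4.
x_2 and x_6 share exactly the 2 values {3, 9}; by pigeonhole those values go to them, so strike 3, 9 from x_1, x_3, x_4.
x_5 and x_7 share exactly the 2 values {8, 10}; by pigeonhole those values go to them, so strike 8, 10 from x_1.
x_1 has just one choice, so x_1 = 5. Eliminate 5 elsewhere: x_3.
No further eliminations apply; x_3 can still be any of 6, 7.

6, 7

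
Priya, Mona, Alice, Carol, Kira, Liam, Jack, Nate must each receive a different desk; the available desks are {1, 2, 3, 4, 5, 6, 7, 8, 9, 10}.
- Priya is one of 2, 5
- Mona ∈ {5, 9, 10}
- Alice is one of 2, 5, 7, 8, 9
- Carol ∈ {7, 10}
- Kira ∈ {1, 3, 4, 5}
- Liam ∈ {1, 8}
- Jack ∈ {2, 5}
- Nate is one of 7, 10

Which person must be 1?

Priya and Jack share exactly the 2 values {2, 5}; by pigeonhole those values go to them, so strike 2, 5 from Mona, Alice, Kira.
The 2 variables Carol and Nate are confined to {7, 10}, which locks those values in; drop them from Mona, Alice.
Mona must be 9 (only option left). Strike 9 from Alice.
That leaves Alice = 8. So Liam can't be 8.
So 1 goes to Liam.

Liam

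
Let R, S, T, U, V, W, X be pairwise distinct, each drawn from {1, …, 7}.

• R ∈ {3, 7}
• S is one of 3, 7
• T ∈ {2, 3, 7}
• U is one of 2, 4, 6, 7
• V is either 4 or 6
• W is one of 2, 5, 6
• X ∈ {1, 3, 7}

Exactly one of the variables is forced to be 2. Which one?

T

The 7 variables draw from only 7 values {1, 2, 3, 4, 5, 6, 7}, so each is used; only X can be 1, hence X = 1.
Among the 6 still-open variables, 5 fits only W (and all 6 values in {2, 3, 4, 5, 6, 7} must be used), so W = 5.
The 2 variables R and S are confined to {3, 7}, which locks those values in; drop them from T, U.
So 2 goes to T.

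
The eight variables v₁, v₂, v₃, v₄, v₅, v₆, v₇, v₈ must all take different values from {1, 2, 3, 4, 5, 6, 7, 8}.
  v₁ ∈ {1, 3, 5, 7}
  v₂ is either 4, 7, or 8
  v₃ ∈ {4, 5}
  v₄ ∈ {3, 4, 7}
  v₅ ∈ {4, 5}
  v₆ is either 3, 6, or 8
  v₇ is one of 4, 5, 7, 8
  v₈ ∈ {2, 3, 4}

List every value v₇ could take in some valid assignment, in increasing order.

The 8 variables draw from only 8 values {1, 2, 3, 4, 5, 6, 7, 8}, so each is used; only v₁ can be 1, hence v₁ = 1.
Among the 7 still-open variables, 2 fits only v₈ (and all 7 values in {2, 3, 4, 5, 6, 7, 8} must be used), so v₈ = 2.
Among the 6 still-open variables, 6 fits only v₆ (and all 6 values in {3, 4, 5, 6, 7, 8} must be used), so v₆ = 6.
Among the 5 still-open variables, 3 fits only v₄ (and all 5 values in {3, 4, 5, 7, 8} must be used), so v₄ = 3.
The 2 variables v₃ and v₅ are confined to {4, 5}, which locks those values in; drop them from v₂, v₇.
No further eliminations apply; v₇ can still be any of 7, 8.

7, 8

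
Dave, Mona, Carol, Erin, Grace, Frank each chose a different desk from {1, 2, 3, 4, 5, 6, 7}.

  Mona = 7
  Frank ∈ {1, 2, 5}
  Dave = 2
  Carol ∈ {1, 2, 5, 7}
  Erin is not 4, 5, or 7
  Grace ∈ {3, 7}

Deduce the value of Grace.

3

Dave must be 2 (only option left). So Carol, Erin, Frank can't be 2.
Mona must be 7 (only option left). So Carol, Grace can't be 7.
So Grace = 3.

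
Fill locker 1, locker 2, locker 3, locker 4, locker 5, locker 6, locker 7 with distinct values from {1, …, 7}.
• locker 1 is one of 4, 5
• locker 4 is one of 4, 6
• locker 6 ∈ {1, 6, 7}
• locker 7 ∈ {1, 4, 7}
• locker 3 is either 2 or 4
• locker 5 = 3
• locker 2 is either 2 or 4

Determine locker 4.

locker 5's domain is down to {3}, so locker 5 = 3.
The 6 still-open variables draw from only 6 values {1, 2, 4, 5, 6, 7}, so each is used; only locker 1 can be 5, hence locker 1 = 5.
The 2 variables locker 2 and locker 3 are confined to {2, 4}, which locks those values in; drop them from locker 4, locker 7.
So locker 4 = 6.

6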